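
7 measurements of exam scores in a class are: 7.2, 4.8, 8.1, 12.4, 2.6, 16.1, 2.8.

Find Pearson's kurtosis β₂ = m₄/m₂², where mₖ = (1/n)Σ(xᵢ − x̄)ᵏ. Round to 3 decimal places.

x̄ = 7.7143
Σ(xᵢ − x̄)² = 151.4886 ⇒ m₂ = 21.64122
Σ(xᵢ − x̄)⁴ = 6766.5821 ⇒ m₄ = 966.65458
m₂² = 468.34260
β₂ = m₄/m₂² = 966.65458 / 468.34260 ≈ 2.064

2.064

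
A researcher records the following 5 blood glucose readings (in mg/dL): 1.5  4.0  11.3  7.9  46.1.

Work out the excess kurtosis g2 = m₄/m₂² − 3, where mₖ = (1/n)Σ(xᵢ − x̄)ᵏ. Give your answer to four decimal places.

x̄ = 14.1600
Σ(xᵢ − x̄)² = 1331.0320 ⇒ m₂ = 266.20640
Σ(xᵢ − x̄)⁴ = 1078680.1371 ⇒ m₄ = 215736.02741
m₂² = 70865.84740
g2 = m₄/m₂² − 3 = 3.04429 − 3 ≈ 0.0443

0.0443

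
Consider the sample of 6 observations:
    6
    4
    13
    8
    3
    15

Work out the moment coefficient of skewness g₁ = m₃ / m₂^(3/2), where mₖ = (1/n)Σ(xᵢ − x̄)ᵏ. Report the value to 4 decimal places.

0.4000

x̄ = (6 + 4 + 13 + 8 + 3 + 15) / 6 = 8.1667
deviations (xᵢ − x̄): -2.1667, -4.1667, 4.8333, -0.1667, -5.1667, 6.8333
Σ(xᵢ − x̄)² = 118.8333 ⇒ m₂ = 118.8333/6 = 19.80556
Σ(xᵢ − x̄)³ = 211.5556 ⇒ m₃ = 211.5556/6 = 35.25926
m₂^(3/2) = 19.80556^(1.5) = 88.14152
g₁ = m₃ / m₂^(3/2) = 35.25926 / 88.14152 ≈ 0.4000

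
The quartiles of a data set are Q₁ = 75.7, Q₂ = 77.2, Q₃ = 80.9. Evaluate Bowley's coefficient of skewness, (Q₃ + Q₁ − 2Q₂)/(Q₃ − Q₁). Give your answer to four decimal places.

numerator: Q₃ + Q₁ − 2Q₂ = 80.9 + 75.7 − 2×77.2 = 2.2000
denominator: Q₃ − Q₁ = 80.9 − 75.7 = 5.2000
Bowley skewness = 2.2000 / 5.2000 ≈ 0.4231

0.4231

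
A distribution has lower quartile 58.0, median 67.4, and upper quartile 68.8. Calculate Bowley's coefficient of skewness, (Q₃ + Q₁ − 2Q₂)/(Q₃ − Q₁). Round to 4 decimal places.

-0.7407

numerator: Q₃ + Q₁ − 2Q₂ = 68.8 + 58.0 − 2×67.4 = -8.0000
denominator: Q₃ − Q₁ = 68.8 − 58.0 = 10.8000
Bowley skewness = -8.0000 / 10.8000 ≈ -0.7407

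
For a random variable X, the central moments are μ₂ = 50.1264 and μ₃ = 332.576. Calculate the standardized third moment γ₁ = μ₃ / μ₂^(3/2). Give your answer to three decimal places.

0.937

σ = √μ₂ = √50.1264 = 7.08000
σ³ = μ₂^(3/2) = 354.89491
γ₁ = μ₃/σ³ = 332.576 / 354.89491 ≈ 0.937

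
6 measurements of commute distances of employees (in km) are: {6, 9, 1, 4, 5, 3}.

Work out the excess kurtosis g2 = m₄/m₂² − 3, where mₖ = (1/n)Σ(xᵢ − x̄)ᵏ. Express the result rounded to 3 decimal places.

x̄ = 4.6667
Σ(xᵢ − x̄)² = 37.3333 ⇒ m₂ = 6.22222
Σ(xᵢ − x̄)⁴ = 544.4444 ⇒ m₄ = 90.74074
m₂² = 38.71605
g2 = m₄/m₂² − 3 = 2.34375 − 3 ≈ -0.656

-0.656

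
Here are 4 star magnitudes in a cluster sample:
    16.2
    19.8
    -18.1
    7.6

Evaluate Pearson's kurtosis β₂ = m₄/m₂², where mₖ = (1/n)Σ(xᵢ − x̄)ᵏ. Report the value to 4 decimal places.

x̄ = 6.3750
Σ(xᵢ − x̄)² = 877.2875 ⇒ m₂ = 219.32188
Σ(xᵢ − x̄)⁴ = 400635.1910 ⇒ m₄ = 100158.79776
m₂² = 48102.08485
β₂ = m₄/m₂² = 100158.79776 / 48102.08485 ≈ 2.0822

2.0822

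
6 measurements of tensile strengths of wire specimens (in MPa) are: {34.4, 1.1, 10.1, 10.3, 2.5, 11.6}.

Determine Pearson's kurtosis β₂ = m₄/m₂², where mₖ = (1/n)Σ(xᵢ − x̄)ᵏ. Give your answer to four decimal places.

3.3470

x̄ = 11.6667
Σ(xᵢ − x̄)² = 716.8133 ⇒ m₂ = 119.46889
Σ(xᵢ − x̄)⁴ = 286623.7291 ⇒ m₄ = 47770.62152
m₂² = 14272.81541
β₂ = m₄/m₂² = 47770.62152 / 14272.81541 ≈ 3.3470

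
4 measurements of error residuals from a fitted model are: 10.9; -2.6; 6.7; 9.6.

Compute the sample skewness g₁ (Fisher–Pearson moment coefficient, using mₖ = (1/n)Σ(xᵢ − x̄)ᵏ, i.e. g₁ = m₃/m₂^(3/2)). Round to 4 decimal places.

x̄ = (10.9 - 2.6 + 6.7 + 9.6) / 4 = 6.1500
deviations (xᵢ − x̄): 4.7500, -8.7500, 0.5500, 3.4500
Σ(xᵢ − x̄)² = 111.3300 ⇒ m₂ = 111.3300/4 = 27.83250
Σ(xᵢ − x̄)³ = -521.5200 ⇒ m₃ = -521.5200/4 = -130.38000
m₂^(3/2) = 27.83250^(1.5) = 146.83457
g₁ = m₃ / m₂^(3/2) = -130.38000 / 146.83457 ≈ -0.8879

-0.8879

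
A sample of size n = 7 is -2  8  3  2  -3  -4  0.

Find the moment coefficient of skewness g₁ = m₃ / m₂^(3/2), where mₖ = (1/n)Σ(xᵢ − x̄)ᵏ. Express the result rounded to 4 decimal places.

0.6736

x̄ = (-2 + 8 + 3 + 2 - 3 - 4 + 0) / 7 = 0.5714
deviations (xᵢ − x̄): -2.5714, 7.4286, 2.4286, 1.4286, -3.5714, -4.5714, -0.5714
Σ(xᵢ − x̄)² = 103.7143 ⇒ m₂ = 103.7143/7 = 14.81633
Σ(xᵢ − x̄)³ = 268.8980 ⇒ m₃ = 268.8980/7 = 38.41399
m₂^(3/2) = 14.81633^(1.5) = 57.03098
g₁ = m₃ / m₂^(3/2) = 38.41399 / 57.03098 ≈ 0.6736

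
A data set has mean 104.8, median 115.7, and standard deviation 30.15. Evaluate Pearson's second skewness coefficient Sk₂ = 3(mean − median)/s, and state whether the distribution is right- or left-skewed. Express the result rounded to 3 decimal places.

Sk₂ = 3(104.8 − 115.7) / 30.15 = 3 × -10.9000 / 30.15
    = -32.7000 / 30.15 ≈ -1.085
Sk₂ < 0 ⇒ mean < median ⇒ left-skewed (negative skew).

-1.085, left-skewed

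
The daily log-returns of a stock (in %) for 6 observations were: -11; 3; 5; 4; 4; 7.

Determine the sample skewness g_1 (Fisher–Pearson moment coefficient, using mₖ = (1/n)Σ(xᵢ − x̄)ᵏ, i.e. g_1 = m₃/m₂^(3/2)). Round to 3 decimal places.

x̄ = (-11 + 3 + 5 + 4 + 4 + 7) / 6 = 2.0000
deviations (xᵢ − x̄): -13.0000, 1.0000, 3.0000, 2.0000, 2.0000, 5.0000
Σ(xᵢ − x̄)² = 212.0000 ⇒ m₂ = 212.0000/6 = 35.33333
Σ(xᵢ − x̄)³ = -2028.0000 ⇒ m₃ = -2028.0000/6 = -338.00000
m₂^(3/2) = 35.33333^(1.5) = 210.02786
g_1 = m₃ / m₂^(3/2) = -338.00000 / 210.02786 ≈ -1.609

-1.609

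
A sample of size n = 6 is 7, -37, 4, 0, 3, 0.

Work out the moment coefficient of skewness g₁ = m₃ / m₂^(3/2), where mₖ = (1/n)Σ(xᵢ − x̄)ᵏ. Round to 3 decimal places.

-1.685

x̄ = (7 - 37 + 4 + 0 + 3 + 0) / 6 = -3.8333
deviations (xᵢ − x̄): 10.8333, -33.1667, 7.8333, 3.8333, 6.8333, 3.8333
Σ(xᵢ − x̄)² = 1354.8333 ⇒ m₂ = 1354.8333/6 = 225.80556
Σ(xᵢ − x̄)³ = -34300.4444 ⇒ m₃ = -34300.4444/6 = -5716.74074
m₂^(3/2) = 225.80556^(1.5) = 3393.14121
g₁ = m₃ / m₂^(3/2) = -5716.74074 / 3393.14121 ≈ -1.685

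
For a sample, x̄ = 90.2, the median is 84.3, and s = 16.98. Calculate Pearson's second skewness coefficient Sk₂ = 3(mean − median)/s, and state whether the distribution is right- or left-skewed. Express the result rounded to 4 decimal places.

1.0424, right-skewed

Sk₂ = 3(90.2 − 84.3) / 16.98 = 3 × 5.9000 / 16.98
    = 17.7000 / 16.98 ≈ 1.0424
Sk₂ > 0 ⇒ mean > median ⇒ right-skewed (positive skew).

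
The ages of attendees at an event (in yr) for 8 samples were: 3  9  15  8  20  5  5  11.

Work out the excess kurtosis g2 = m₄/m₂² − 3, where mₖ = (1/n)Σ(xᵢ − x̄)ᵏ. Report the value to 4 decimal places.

-0.5861

x̄ = 9.5000
Σ(xᵢ − x̄)² = 228.0000 ⇒ m₂ = 28.50000
Σ(xᵢ − x̄)⁴ = 15685.5000 ⇒ m₄ = 1960.68750
m₂² = 812.25000
g2 = m₄/m₂² − 3 = 2.41390 − 3 ≈ -0.5861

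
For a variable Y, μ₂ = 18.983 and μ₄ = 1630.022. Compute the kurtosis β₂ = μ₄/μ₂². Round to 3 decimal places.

4.523

μ₂² = 18.983² = 360.35429
μ₄/μ₂² = 1630.022 / 360.35429 = 4.52339
β₂ ≈ 4.523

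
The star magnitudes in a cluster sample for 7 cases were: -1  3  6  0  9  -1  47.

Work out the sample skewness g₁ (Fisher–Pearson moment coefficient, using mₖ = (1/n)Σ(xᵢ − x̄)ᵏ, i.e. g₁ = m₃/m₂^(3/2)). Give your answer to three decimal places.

1.844

x̄ = (-1 + 3 + 6 + 0 + 9 - 1 + 47) / 7 = 9.0000
deviations (xᵢ − x̄): -10.0000, -6.0000, -3.0000, -9.0000, 0.0000, -10.0000, 38.0000
Σ(xᵢ − x̄)² = 1770.0000 ⇒ m₂ = 1770.0000/7 = 252.85714
Σ(xᵢ − x̄)³ = 51900.0000 ⇒ m₃ = 51900.0000/7 = 7414.28571
m₂^(3/2) = 252.85714^(1.5) = 4020.80341
g₁ = m₃ / m₂^(3/2) = 7414.28571 / 4020.80341 ≈ 1.844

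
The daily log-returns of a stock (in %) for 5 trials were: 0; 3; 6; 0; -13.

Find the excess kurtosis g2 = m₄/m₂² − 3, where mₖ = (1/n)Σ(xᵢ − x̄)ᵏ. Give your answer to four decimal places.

x̄ = -0.8000
Σ(xᵢ − x̄)² = 210.8000 ⇒ m₂ = 42.16000
Σ(xᵢ − x̄)⁴ = 24500.8160 ⇒ m₄ = 4900.16320
m₂² = 1777.46560
g2 = m₄/m₂² − 3 = 2.75683 − 3 ≈ -0.2432

-0.2432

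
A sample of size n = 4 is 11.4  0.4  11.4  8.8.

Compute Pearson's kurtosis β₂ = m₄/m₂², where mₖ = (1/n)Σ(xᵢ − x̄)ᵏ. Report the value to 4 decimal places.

x̄ = 8.0000
Σ(xᵢ − x̄)² = 81.5200 ⇒ m₂ = 20.38000
Σ(xᵢ − x̄)⁴ = 3603.8944 ⇒ m₄ = 900.97360
m₂² = 415.34440
β₂ = m₄/m₂² = 900.97360 / 415.34440 ≈ 2.1692

2.1692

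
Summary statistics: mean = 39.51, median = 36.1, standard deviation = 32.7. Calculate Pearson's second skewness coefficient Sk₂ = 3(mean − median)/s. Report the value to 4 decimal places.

Sk₂ = 3(39.51 − 36.1) / 32.7 = 3 × 3.4100 / 32.7
    = 10.2300 / 32.7 ≈ 0.3128

0.3128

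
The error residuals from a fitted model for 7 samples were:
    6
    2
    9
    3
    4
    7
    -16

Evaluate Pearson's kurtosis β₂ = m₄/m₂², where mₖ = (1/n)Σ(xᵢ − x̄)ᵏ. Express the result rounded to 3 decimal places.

4.443

x̄ = 2.1429
Σ(xᵢ − x̄)² = 418.8571 ⇒ m₂ = 59.83673
Σ(xᵢ − x̄)⁴ = 111349.7259 ⇒ m₄ = 15907.10371
m₂² = 3580.43482
β₂ = m₄/m₂² = 15907.10371 / 3580.43482 ≈ 4.443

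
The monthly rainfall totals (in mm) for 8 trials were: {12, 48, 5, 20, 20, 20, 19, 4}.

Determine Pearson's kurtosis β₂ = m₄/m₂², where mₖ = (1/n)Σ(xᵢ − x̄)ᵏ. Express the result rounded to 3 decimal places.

3.888

x̄ = 18.5000
Σ(xᵢ − x̄)² = 1312.0000 ⇒ m₂ = 164.00000
Σ(xᵢ − x̄)⁴ = 836555.5000 ⇒ m₄ = 104569.43750
m₂² = 26896.00000
β₂ = m₄/m₂² = 104569.43750 / 26896.00000 ≈ 3.888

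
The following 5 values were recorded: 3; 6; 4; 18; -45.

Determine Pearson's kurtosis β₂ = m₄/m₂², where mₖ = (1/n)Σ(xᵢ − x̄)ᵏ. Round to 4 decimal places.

2.9959

x̄ = -2.8000
Σ(xᵢ − x̄)² = 2370.8000 ⇒ m₂ = 474.16000
Σ(xᵢ − x̄)⁴ = 3367835.2160 ⇒ m₄ = 673567.04320
m₂² = 224827.70560
β₂ = m₄/m₂² = 673567.04320 / 224827.70560 ≈ 2.9959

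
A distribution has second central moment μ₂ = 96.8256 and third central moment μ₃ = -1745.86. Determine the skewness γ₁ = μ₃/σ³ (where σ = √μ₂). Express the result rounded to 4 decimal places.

σ = √μ₂ = √96.8256 = 9.84000
σ³ = μ₂^(3/2) = 952.76390
γ₁ = μ₃/σ³ = -1745.86 / 952.76390 ≈ -1.8324

-1.8324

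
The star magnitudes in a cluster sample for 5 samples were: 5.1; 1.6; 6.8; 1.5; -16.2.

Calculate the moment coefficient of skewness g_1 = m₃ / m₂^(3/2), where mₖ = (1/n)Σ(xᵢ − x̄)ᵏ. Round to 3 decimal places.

x̄ = (5.1 + 1.6 + 6.8 + 1.5 - 16.2) / 5 = -0.2400
deviations (xᵢ − x̄): 5.3400, 1.8400, 7.0400, 1.7400, -15.9600
Σ(xᵢ − x̄)² = 339.2120 ⇒ m₂ = 339.2120/5 = 67.84240
Σ(xᵢ − x̄)³ = -3552.6722 ⇒ m₃ = -3552.6722/5 = -710.53445
m₂^(3/2) = 67.84240^(1.5) = 558.79409
g_1 = m₃ / m₂^(3/2) = -710.53445 / 558.79409 ≈ -1.272

-1.272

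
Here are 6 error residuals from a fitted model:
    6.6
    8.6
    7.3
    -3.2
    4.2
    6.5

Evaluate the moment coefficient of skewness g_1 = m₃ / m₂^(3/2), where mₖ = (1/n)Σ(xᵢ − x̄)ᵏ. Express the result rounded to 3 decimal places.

x̄ = (6.6 + 8.6 + 7.3 - 3.2 + 4.2 + 6.5) / 6 = 5.0000
deviations (xᵢ − x̄): 1.6000, 3.6000, 2.3000, -8.2000, -0.8000, 1.5000
Σ(xᵢ − x̄)² = 90.9400 ⇒ m₂ = 90.9400/6 = 15.15667
Σ(xᵢ − x̄)³ = -485.5860 ⇒ m₃ = -485.5860/6 = -80.93100
m₂^(3/2) = 15.15667^(1.5) = 59.00727
g_1 = m₃ / m₂^(3/2) = -80.93100 / 59.00727 ≈ -1.372

-1.372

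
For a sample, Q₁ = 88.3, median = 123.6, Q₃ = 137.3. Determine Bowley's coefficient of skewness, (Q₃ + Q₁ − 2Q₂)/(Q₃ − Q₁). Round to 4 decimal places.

-0.4408

numerator: Q₃ + Q₁ − 2Q₂ = 137.3 + 88.3 − 2×123.6 = -21.6000
denominator: Q₃ − Q₁ = 137.3 − 88.3 = 49.0000
Bowley skewness = -21.6000 / 49.0000 ≈ -0.4408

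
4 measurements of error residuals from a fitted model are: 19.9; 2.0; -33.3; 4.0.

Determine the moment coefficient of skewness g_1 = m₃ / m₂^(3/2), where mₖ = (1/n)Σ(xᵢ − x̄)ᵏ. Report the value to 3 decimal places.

x̄ = (19.9 + 2.0 - 33.3 + 4.0) / 4 = -1.8500
deviations (xᵢ − x̄): 21.7500, 3.8500, -31.4500, 5.8500
Σ(xᵢ − x̄)² = 1511.2100 ⇒ m₂ = 1511.2100/4 = 377.80250
Σ(xᵢ − x̄)³ = -20560.8960 ⇒ m₃ = -20560.8960/4 = -5140.22400
m₂^(3/2) = 377.80250^(1.5) = 7343.40095
g_1 = m₃ / m₂^(3/2) = -5140.22400 / 7343.40095 ≈ -0.700

-0.700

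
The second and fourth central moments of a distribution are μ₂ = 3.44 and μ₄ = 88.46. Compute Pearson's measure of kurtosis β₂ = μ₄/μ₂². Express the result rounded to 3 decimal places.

7.475

μ₂² = 3.44² = 11.83360
μ₄/μ₂² = 88.46 / 11.83360 = 7.47532
β₂ ≈ 7.475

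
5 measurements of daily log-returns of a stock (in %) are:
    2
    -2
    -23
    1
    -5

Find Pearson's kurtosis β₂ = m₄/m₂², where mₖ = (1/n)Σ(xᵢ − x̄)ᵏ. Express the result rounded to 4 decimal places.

2.8945

x̄ = -5.4000
Σ(xᵢ − x̄)² = 417.2000 ⇒ m₂ = 83.44000
Σ(xᵢ − x̄)⁴ = 100761.2960 ⇒ m₄ = 20152.25920
m₂² = 6962.23360
β₂ = m₄/m₂² = 20152.25920 / 6962.23360 ≈ 2.8945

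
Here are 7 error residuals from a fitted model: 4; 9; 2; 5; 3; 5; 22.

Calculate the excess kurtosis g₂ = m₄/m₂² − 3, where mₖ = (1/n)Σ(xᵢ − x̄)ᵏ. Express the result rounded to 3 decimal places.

1.242

x̄ = 7.1429
Σ(xᵢ − x̄)² = 286.8571 ⇒ m₂ = 40.97959
Σ(xᵢ − x̄)⁴ = 49869.5627 ⇒ m₄ = 7124.22324
m₂² = 1679.32695
g₂ = m₄/m₂² − 3 = 4.24231 − 3 ≈ 1.242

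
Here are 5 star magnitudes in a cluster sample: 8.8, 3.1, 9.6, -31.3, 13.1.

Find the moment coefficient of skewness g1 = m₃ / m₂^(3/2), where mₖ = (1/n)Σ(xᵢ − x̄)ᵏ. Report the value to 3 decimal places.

x̄ = (8.8 + 3.1 + 9.6 - 31.3 + 13.1) / 5 = 0.6600
deviations (xᵢ − x̄): 8.1400, 2.4400, 8.9400, -31.9600, 12.4400
Σ(xᵢ − x̄)² = 1328.3320 ⇒ m₂ = 1328.3320/5 = 265.66640
Σ(xᵢ − x̄)³ = -29451.7418 ⇒ m₃ = -29451.7418/5 = -5890.34837
m₂^(3/2) = 265.66640^(1.5) = 4330.16999
g1 = m₃ / m₂^(3/2) = -5890.34837 / 4330.16999 ≈ -1.360

-1.360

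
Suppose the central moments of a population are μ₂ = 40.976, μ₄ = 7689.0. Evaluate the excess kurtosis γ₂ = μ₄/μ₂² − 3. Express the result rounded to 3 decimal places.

1.579

μ₂² = 40.976² = 1679.03258
μ₄/μ₂² = 7689.0 / 1679.03258 = 4.57942
γ₂ = 4.57942 − 3 ≈ 1.579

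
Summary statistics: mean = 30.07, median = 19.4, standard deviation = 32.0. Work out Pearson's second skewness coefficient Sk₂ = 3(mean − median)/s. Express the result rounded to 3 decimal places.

1.000

Sk₂ = 3(30.07 − 19.4) / 32.0 = 3 × 10.6700 / 32.0
    = 32.0100 / 32.0 ≈ 1.000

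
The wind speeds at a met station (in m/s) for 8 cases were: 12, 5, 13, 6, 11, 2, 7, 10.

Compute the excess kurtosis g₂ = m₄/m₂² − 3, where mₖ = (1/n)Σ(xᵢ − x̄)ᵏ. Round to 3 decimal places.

x̄ = 8.2500
Σ(xᵢ − x̄)² = 103.5000 ⇒ m₂ = 12.93750
Σ(xᵢ − x̄)⁴ = 2438.9063 ⇒ m₄ = 304.86328
m₂² = 167.37891
g₂ = m₄/m₂² − 3 = 1.82140 − 3 ≈ -1.179

-1.179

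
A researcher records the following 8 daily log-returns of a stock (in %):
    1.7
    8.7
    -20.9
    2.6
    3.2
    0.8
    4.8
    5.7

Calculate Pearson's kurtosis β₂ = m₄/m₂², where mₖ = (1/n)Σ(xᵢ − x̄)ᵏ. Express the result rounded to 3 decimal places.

5.352

x̄ = 0.8250
Σ(xᵢ − x̄)² = 583.1150 ⇒ m₂ = 72.88937
Σ(xᵢ − x̄)⁴ = 227463.7223 ⇒ m₄ = 28432.96529
m₂² = 5312.86099
β₂ = m₄/m₂² = 28432.96529 / 5312.86099 ≈ 5.352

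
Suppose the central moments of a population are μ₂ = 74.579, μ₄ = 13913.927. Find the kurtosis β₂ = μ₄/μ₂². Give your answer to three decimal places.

μ₂² = 74.579² = 5562.02724
μ₄/μ₂² = 13913.927 / 5562.02724 = 2.50159
β₂ ≈ 2.502

2.502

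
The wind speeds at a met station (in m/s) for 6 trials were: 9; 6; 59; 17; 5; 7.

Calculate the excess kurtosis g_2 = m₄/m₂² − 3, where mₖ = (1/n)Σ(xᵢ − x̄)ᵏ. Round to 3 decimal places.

0.887

x̄ = 17.1667
Σ(xᵢ − x̄)² = 2192.8333 ⇒ m₂ = 365.47222
Σ(xᵢ − x̄)⁴ = 3115189.8194 ⇒ m₄ = 519198.30324
m₂² = 133569.94522
g_2 = m₄/m₂² − 3 = 3.88709 − 3 ≈ 0.887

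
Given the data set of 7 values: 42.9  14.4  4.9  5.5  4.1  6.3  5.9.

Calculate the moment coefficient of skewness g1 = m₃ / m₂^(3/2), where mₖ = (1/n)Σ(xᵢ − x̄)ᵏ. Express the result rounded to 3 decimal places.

x̄ = (42.9 + 14.4 + 4.9 + 5.5 + 4.1 + 6.3 + 5.9) / 7 = 12.0000
deviations (xᵢ − x̄): 30.9000, 2.4000, -7.1000, -6.5000, -7.9000, -5.7000, -6.1000
Σ(xᵢ − x̄)² = 1185.3400 ⇒ m₂ = 1185.3400/7 = 169.33429
Σ(xᵢ − x̄)³ = 27979.7040 ⇒ m₃ = 27979.7040/7 = 3997.10057
m₂^(3/2) = 169.33429^(1.5) = 2203.52179
g1 = m₃ / m₂^(3/2) = 3997.10057 / 2203.52179 ≈ 1.814

1.814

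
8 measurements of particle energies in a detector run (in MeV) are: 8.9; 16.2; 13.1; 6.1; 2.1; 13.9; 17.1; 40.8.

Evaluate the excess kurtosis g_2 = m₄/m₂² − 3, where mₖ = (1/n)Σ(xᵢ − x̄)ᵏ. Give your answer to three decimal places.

x̄ = 14.7750
Σ(xᵢ − x̄)² = 958.7350 ⇒ m₂ = 119.84188
Σ(xᵢ − x̄)⁴ = 491442.9059 ⇒ m₄ = 61430.36323
m₂² = 14362.07500
g_2 = m₄/m₂² − 3 = 4.27726 − 3 ≈ 1.277

1.277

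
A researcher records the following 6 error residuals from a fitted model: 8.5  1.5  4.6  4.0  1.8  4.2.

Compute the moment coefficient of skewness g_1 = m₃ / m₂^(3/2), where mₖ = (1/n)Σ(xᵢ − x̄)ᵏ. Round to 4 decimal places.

x̄ = (8.5 + 1.5 + 4.6 + 4.0 + 1.8 + 4.2) / 6 = 4.1000
deviations (xᵢ − x̄): 4.4000, -2.6000, 0.5000, -0.1000, -2.3000, 0.1000
Σ(xᵢ − x̄)² = 31.6800 ⇒ m₂ = 31.6800/6 = 5.28000
Σ(xᵢ − x̄)³ = 55.5660 ⇒ m₃ = 55.5660/6 = 9.26100
m₂^(3/2) = 5.28000^(1.5) = 12.13252
g_1 = m₃ / m₂^(3/2) = 9.26100 / 12.13252 ≈ 0.7633

0.7633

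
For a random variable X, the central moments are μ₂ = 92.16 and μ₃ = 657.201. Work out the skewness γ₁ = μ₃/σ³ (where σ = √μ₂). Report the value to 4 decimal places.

σ = √μ₂ = √92.16 = 9.60000
σ³ = μ₂^(3/2) = 884.73600
γ₁ = μ₃/σ³ = 657.201 / 884.73600 ≈ 0.7428

0.7428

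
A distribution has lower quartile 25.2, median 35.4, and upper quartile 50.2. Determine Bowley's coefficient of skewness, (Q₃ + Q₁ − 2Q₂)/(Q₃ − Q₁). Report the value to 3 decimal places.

0.184

numerator: Q₃ + Q₁ − 2Q₂ = 50.2 + 25.2 − 2×35.4 = 4.6000
denominator: Q₃ − Q₁ = 50.2 − 25.2 = 25.0000
Bowley skewness = 4.6000 / 25.0000 ≈ 0.184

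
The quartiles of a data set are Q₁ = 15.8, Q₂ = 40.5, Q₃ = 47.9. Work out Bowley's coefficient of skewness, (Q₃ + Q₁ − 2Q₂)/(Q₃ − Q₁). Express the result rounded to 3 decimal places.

-0.539

numerator: Q₃ + Q₁ − 2Q₂ = 47.9 + 15.8 − 2×40.5 = -17.3000
denominator: Q₃ − Q₁ = 47.9 − 15.8 = 32.1000
Bowley skewness = -17.3000 / 32.1000 ≈ -0.539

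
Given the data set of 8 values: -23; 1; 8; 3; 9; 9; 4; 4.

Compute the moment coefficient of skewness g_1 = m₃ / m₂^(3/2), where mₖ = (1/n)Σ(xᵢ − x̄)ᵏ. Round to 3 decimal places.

x̄ = (-23 + 1 + 8 + 3 + 9 + 9 + 4 + 4) / 8 = 1.8750
deviations (xᵢ − x̄): -24.8750, -0.8750, 6.1250, 1.1250, 7.1250, 7.1250, 2.1250, 2.1250
Σ(xᵢ − x̄)² = 768.8750 ⇒ m₂ = 768.8750/8 = 96.10938
Σ(xᵢ − x̄)³ = -14418.6563 ⇒ m₃ = -14418.6563/8 = -1802.33203
m₂^(3/2) = 96.10938^(1.5) = 942.21200
g_1 = m₃ / m₂^(3/2) = -1802.33203 / 942.21200 ≈ -1.913

-1.913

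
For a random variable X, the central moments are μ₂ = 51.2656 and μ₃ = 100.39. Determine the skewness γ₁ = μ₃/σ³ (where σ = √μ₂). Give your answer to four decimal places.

σ = √μ₂ = √51.2656 = 7.16000
σ³ = μ₂^(3/2) = 367.06170
γ₁ = μ₃/σ³ = 100.39 / 367.06170 ≈ 0.2735

0.2735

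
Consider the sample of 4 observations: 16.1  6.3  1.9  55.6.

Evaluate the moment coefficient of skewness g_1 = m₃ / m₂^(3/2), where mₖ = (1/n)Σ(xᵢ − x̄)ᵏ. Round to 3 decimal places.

x̄ = (16.1 + 6.3 + 1.9 + 55.6) / 4 = 19.9750
deviations (xᵢ − x̄): -3.8750, -13.6750, -18.0750, 35.6250
Σ(xᵢ − x̄)² = 1797.8675 ⇒ m₂ = 1797.8675/4 = 449.46688
Σ(xᵢ − x̄)³ = 36692.4431 ⇒ m₃ = 36692.4431/4 = 9173.11078
m₂^(3/2) = 449.46688^(1.5) = 9528.98264
g_1 = m₃ / m₂^(3/2) = 9173.11078 / 9528.98264 ≈ 0.963

0.963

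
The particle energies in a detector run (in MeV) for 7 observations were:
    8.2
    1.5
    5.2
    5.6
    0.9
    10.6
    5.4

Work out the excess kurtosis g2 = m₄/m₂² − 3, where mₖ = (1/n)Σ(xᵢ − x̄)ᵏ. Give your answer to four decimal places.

x̄ = 5.3429
Σ(xᵢ − x̄)² = 70.3971 ⇒ m₂ = 10.05673
Σ(xᵢ − x̄)⁴ = 1438.1858 ⇒ m₄ = 205.45511
m₂² = 101.13791
g2 = m₄/m₂² − 3 = 2.03144 − 3 ≈ -0.9686

-0.9686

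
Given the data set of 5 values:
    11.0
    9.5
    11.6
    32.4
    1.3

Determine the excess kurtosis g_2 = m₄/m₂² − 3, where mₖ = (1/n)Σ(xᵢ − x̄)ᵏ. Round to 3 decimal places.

-0.219

x̄ = 13.1600
Σ(xᵢ − x̄)² = 531.3320 ⇒ m₂ = 106.26640
Σ(xᵢ − x̄)⁴ = 157023.7109 ⇒ m₄ = 31404.74219
m₂² = 11292.54777
g_2 = m₄/m₂² − 3 = 2.78101 − 3 ≈ -0.219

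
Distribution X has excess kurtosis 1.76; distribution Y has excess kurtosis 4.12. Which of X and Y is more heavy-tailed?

Higher excess kurtosis ⇒ heavier tails relative to the normal distribution.
1.76 vs 4.12: the larger is 4.12, so Y has heavier tails.

Y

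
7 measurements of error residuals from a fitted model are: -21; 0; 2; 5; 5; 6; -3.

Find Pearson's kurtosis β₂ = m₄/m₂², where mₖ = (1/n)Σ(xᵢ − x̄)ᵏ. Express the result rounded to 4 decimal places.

x̄ = -0.8571
Σ(xᵢ − x̄)² = 534.8571 ⇒ m₂ = 76.40816
Σ(xᵢ − x̄)⁴ = 169273.6443 ⇒ m₄ = 24181.94919
m₂² = 5838.20741
β₂ = m₄/m₂² = 24181.94919 / 5838.20741 ≈ 4.1420

4.1420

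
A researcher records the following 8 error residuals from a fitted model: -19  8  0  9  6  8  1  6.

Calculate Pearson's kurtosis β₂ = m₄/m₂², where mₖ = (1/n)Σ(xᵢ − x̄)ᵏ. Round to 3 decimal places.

x̄ = 2.3750
Σ(xᵢ − x̄)² = 597.8750 ⇒ m₂ = 74.73438
Σ(xᵢ − x̄)⁴ = 213058.4316 ⇒ m₄ = 26632.30396
m₂² = 5585.22681
β₂ = m₄/m₂² = 26632.30396 / 5585.22681 ≈ 4.768

4.768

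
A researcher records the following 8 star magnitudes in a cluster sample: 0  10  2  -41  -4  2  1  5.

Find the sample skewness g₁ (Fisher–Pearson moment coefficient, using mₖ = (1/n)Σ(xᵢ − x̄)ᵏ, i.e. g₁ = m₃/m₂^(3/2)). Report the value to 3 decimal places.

-1.972

x̄ = (0 + 10 + 2 - 41 - 4 + 2 + 1 + 5) / 8 = -3.1250
deviations (xᵢ − x̄): 3.1250, 13.1250, 5.1250, -37.8750, -0.8750, 5.1250, 4.1250, 8.1250
Σ(xᵢ − x̄)² = 1752.8750 ⇒ m₂ = 1752.8750/8 = 219.10938
Σ(xᵢ − x̄)³ = -51165.6563 ⇒ m₃ = -51165.6563/8 = -6395.70703
m₂^(3/2) = 219.10938^(1.5) = 3243.33225
g₁ = m₃ / m₂^(3/2) = -6395.70703 / 3243.33225 ≈ -1.972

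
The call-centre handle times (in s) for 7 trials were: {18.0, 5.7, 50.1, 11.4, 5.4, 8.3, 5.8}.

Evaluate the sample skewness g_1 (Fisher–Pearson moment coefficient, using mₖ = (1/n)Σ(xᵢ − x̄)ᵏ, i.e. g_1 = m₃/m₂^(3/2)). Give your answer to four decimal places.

1.7422

x̄ = (18.0 + 5.7 + 50.1 + 11.4 + 5.4 + 8.3 + 5.8) / 7 = 14.9571
deviations (xᵢ − x̄): 3.0429, -9.2571, 35.1429, -3.5571, -9.5571, -6.6571, -9.1571
Σ(xᵢ − x̄)² = 1562.1371 ⇒ m₂ = 1562.1371/7 = 223.16245
Σ(xᵢ − x̄)³ = 40656.1978 ⇒ m₃ = 40656.1978/7 = 5808.02825
m₂^(3/2) = 223.16245^(1.5) = 3333.73963
g_1 = m₃ / m₂^(3/2) = 5808.02825 / 3333.73963 ≈ 1.7422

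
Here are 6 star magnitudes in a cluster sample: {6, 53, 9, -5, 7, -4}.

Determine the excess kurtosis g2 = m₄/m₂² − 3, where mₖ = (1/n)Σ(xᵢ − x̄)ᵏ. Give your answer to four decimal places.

0.6942

x̄ = 11.0000
Σ(xᵢ − x̄)² = 2290.0000 ⇒ m₂ = 381.66667
Σ(xᵢ − x̄)⁴ = 3228754.0000 ⇒ m₄ = 538125.66667
m₂² = 145669.44444
g2 = m₄/m₂² − 3 = 3.69416 − 3 ≈ 0.6942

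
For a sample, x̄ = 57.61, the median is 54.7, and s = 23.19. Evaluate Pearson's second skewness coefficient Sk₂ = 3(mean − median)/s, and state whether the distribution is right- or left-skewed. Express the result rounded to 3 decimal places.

0.376, right-skewed

Sk₂ = 3(57.61 − 54.7) / 23.19 = 3 × 2.9100 / 23.19
    = 8.7300 / 23.19 ≈ 0.376
Sk₂ > 0 ⇒ mean > median ⇒ right-skewed (positive skew).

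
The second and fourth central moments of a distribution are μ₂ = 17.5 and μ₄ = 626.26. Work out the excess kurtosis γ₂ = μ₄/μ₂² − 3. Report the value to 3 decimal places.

-0.955

μ₂² = 17.5² = 306.25000
μ₄/μ₂² = 626.26 / 306.25000 = 2.04493
γ₂ = 2.04493 − 3 ≈ -0.955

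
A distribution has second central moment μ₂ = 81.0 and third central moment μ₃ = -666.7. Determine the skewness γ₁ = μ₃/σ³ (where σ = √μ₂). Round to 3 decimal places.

σ = √μ₂ = √81.0 = 9.00000
σ³ = μ₂^(3/2) = 729.00000
γ₁ = μ₃/σ³ = -666.7 / 729.00000 ≈ -0.915

-0.915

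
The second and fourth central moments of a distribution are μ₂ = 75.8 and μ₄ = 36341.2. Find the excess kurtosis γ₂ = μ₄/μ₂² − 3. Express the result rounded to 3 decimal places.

μ₂² = 75.8² = 5745.64000
μ₄/μ₂² = 36341.2 / 5745.64000 = 6.32500
γ₂ = 6.32500 − 3 ≈ 3.325

3.325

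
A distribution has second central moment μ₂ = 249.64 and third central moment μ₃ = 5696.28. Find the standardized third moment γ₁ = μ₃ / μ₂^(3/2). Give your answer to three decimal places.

σ = √μ₂ = √249.64 = 15.80000
σ³ = μ₂^(3/2) = 3944.31200
γ₁ = μ₃/σ³ = 5696.28 / 3944.31200 ≈ 1.444

1.444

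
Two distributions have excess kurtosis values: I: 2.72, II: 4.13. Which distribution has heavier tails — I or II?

Higher excess kurtosis ⇒ heavier tails relative to the normal distribution.
2.72 vs 4.13: the larger is 4.13, so II has heavier tails.

II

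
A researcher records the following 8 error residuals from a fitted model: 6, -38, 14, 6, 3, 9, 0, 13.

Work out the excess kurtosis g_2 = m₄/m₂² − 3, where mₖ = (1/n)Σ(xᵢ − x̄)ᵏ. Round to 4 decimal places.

2.2798

x̄ = 1.6250
Σ(xᵢ − x̄)² = 1949.8750 ⇒ m₂ = 243.73438
Σ(xᵢ − x̄)⁴ = 2509237.1816 ⇒ m₄ = 313654.64771
m₂² = 59406.44556
g_2 = m₄/m₂² − 3 = 5.27981 − 3 ≈ 2.2798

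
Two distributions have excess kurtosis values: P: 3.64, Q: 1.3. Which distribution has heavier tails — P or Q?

P

Higher excess kurtosis ⇒ heavier tails relative to the normal distribution.
3.64 vs 1.3: the larger is 3.64, so P has heavier tails.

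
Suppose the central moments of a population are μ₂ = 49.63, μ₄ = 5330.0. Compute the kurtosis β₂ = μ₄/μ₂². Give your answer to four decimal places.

μ₂² = 49.63² = 2463.13690
μ₄/μ₂² = 5330.0 / 2463.13690 = 2.16391
β₂ ≈ 2.1639

2.1639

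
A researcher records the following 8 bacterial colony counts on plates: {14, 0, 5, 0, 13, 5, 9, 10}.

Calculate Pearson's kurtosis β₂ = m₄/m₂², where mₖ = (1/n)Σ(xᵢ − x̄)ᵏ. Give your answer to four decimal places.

1.6586

x̄ = 7.0000
Σ(xᵢ − x̄)² = 204.0000 ⇒ m₂ = 25.50000
Σ(xᵢ − x̄)⁴ = 8628.0000 ⇒ m₄ = 1078.50000
m₂² = 650.25000
β₂ = m₄/m₂² = 1078.50000 / 650.25000 ≈ 1.6586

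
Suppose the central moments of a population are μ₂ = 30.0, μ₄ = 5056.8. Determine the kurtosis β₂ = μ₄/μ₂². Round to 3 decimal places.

5.619

μ₂² = 30.0² = 900.00000
μ₄/μ₂² = 5056.8 / 900.00000 = 5.61867
β₂ ≈ 5.619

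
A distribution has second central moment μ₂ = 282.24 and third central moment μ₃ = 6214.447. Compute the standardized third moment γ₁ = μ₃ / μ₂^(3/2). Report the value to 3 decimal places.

1.311

σ = √μ₂ = √282.24 = 16.80000
σ³ = μ₂^(3/2) = 4741.63200
γ₁ = μ₃/σ³ = 6214.447 / 4741.63200 ≈ 1.311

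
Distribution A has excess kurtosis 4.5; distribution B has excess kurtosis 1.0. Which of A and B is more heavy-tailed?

Higher excess kurtosis ⇒ heavier tails relative to the normal distribution.
4.5 vs 1.0: the larger is 4.5, so A has heavier tails.

A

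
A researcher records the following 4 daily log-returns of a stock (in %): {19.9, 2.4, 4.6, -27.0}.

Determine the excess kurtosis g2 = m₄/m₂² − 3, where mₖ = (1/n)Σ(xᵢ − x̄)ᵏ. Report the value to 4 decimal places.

-0.9273

x̄ = -0.0250
Σ(xᵢ − x̄)² = 1151.9275 ⇒ m₂ = 287.98187
Σ(xᵢ − x̄)⁴ = 687581.0389 ⇒ m₄ = 171895.25973
m₂² = 82933.56033
g2 = m₄/m₂² − 3 = 2.07269 − 3 ≈ -0.9273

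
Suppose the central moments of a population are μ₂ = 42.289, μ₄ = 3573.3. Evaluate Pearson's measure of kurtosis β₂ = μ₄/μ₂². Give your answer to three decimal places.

1.998

μ₂² = 42.289² = 1788.35952
μ₄/μ₂² = 3573.3 / 1788.35952 = 1.99809
β₂ ≈ 1.998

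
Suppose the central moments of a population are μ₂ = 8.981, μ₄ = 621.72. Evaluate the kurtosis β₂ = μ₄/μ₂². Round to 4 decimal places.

7.7081

μ₂² = 8.981² = 80.65836
μ₄/μ₂² = 621.72 / 80.65836 = 7.70807
β₂ ≈ 7.7081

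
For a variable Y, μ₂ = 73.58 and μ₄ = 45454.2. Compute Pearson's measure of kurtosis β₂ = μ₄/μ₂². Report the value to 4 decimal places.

μ₂² = 73.58² = 5414.01640
μ₄/μ₂² = 45454.2 / 5414.01640 = 8.39565
β₂ ≈ 8.3957

8.3957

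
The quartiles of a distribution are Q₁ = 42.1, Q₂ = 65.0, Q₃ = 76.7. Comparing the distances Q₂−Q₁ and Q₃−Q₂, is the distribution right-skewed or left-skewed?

left-skewed

Q₂ − Q₁ = 22.9;  Q₃ − Q₂ = 11.7
Q₂ − Q₁ > Q₃ − Q₂ ⇒ the lower half is more spread out ⇒ left-skewed.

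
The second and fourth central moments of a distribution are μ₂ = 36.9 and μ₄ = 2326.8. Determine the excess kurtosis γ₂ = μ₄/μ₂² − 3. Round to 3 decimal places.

-1.291

μ₂² = 36.9² = 1361.61000
μ₄/μ₂² = 2326.8 / 1361.61000 = 1.70886
γ₂ = 1.70886 − 3 ≈ -1.291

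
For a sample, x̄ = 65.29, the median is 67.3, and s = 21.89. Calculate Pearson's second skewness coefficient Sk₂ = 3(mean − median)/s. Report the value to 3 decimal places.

-0.275

Sk₂ = 3(65.29 − 67.3) / 21.89 = 3 × -2.0100 / 21.89
    = -6.0300 / 21.89 ≈ -0.275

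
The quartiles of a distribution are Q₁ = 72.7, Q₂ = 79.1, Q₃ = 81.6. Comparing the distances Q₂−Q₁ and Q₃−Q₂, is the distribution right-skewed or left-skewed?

Q₂ − Q₁ = 6.4;  Q₃ − Q₂ = 2.5
Q₂ − Q₁ > Q₃ − Q₂ ⇒ the lower half is more spread out ⇒ left-skewed.

left-skewed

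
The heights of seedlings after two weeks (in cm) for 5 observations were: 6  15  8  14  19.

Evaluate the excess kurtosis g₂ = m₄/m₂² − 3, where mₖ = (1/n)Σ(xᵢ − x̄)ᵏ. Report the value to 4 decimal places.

x̄ = 12.4000
Σ(xᵢ − x̄)² = 113.2000 ⇒ m₂ = 22.64000
Σ(xᵢ − x̄)⁴ = 4002.2560 ⇒ m₄ = 800.45120
m₂² = 512.56960
g₂ = m₄/m₂² − 3 = 1.56164 − 3 ≈ -1.4384

-1.4384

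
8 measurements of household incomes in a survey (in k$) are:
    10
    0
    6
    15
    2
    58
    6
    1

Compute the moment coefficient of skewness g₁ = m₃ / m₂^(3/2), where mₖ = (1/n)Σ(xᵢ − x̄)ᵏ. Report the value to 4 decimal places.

1.9794

x̄ = (10 + 0 + 6 + 15 + 2 + 58 + 6 + 1) / 8 = 12.2500
deviations (xᵢ − x̄): -2.2500, -12.2500, -6.2500, 2.7500, -10.2500, 45.7500, -6.2500, -11.2500
Σ(xᵢ − x̄)² = 2565.5000 ⇒ m₂ = 2565.5000/8 = 320.68750
Σ(xᵢ − x̄)³ = 90939.7500 ⇒ m₃ = 90939.7500/8 = 11367.46875
m₂^(3/2) = 320.68750^(1.5) = 5742.79149
g₁ = m₃ / m₂^(3/2) = 11367.46875 / 5742.79149 ≈ 1.9794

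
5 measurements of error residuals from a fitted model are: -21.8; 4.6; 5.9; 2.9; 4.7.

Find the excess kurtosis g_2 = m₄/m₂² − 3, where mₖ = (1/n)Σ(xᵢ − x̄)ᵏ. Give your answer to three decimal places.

0.209

x̄ = -0.7400
Σ(xᵢ − x̄)² = 558.9720 ⇒ m₂ = 111.79440
Σ(xᵢ − x̄)⁴ = 200521.5491 ⇒ m₄ = 40104.30982
m₂² = 12497.98787
g_2 = m₄/m₂² − 3 = 3.20886 − 3 ≈ 0.209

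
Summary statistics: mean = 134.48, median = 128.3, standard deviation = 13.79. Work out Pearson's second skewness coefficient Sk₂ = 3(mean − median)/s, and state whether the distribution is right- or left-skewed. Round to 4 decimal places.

Sk₂ = 3(134.48 − 128.3) / 13.79 = 3 × 6.1800 / 13.79
    = 18.5400 / 13.79 ≈ 1.3445
Sk₂ > 0 ⇒ mean > median ⇒ right-skewed (positive skew).

1.3445, right-skewed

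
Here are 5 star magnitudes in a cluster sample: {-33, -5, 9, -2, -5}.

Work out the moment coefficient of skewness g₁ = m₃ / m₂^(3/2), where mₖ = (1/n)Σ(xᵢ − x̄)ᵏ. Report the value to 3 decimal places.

-0.952

x̄ = (-33 - 5 + 9 - 2 - 5) / 5 = -7.2000
deviations (xᵢ − x̄): -25.8000, 2.2000, 16.2000, 5.2000, 2.2000
Σ(xᵢ − x̄)² = 964.8000 ⇒ m₂ = 964.8000/5 = 192.96000
Σ(xᵢ − x̄)³ = -12760.0800 ⇒ m₃ = -12760.0800/5 = -2552.01600
m₂^(3/2) = 192.96000^(1.5) = 2680.40819
g₁ = m₃ / m₂^(3/2) = -2552.01600 / 2680.40819 ≈ -0.952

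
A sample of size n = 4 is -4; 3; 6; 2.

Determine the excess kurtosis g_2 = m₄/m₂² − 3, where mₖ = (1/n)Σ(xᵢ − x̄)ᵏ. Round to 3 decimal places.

-0.956

x̄ = 1.7500
Σ(xᵢ − x̄)² = 52.7500 ⇒ m₂ = 13.18750
Σ(xᵢ − x̄)⁴ = 1421.8281 ⇒ m₄ = 355.45703
m₂² = 173.91016
g_2 = m₄/m₂² − 3 = 2.04391 − 3 ≈ -0.956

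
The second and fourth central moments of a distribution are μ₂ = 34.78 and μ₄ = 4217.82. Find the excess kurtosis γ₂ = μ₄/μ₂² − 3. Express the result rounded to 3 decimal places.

μ₂² = 34.78² = 1209.64840
μ₄/μ₂² = 4217.82 / 1209.64840 = 3.48681
γ₂ = 3.48681 − 3 ≈ 0.487

0.487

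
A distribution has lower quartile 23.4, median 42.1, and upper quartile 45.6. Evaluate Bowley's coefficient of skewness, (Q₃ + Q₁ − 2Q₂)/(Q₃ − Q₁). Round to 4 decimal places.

-0.6847

numerator: Q₃ + Q₁ − 2Q₂ = 45.6 + 23.4 − 2×42.1 = -15.2000
denominator: Q₃ − Q₁ = 45.6 − 23.4 = 22.2000
Bowley skewness = -15.2000 / 22.2000 ≈ -0.6847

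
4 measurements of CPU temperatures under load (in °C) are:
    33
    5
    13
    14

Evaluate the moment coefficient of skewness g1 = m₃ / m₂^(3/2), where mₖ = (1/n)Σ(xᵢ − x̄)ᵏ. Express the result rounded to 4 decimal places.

0.7432

x̄ = (33 + 5 + 13 + 14) / 4 = 16.2500
deviations (xᵢ − x̄): 16.7500, -11.2500, -3.2500, -2.2500
Σ(xᵢ − x̄)² = 422.7500 ⇒ m₂ = 422.7500/4 = 105.68750
Σ(xᵢ − x̄)³ = 3229.8750 ⇒ m₃ = 3229.8750/4 = 807.46875
m₂^(3/2) = 105.68750^(1.5) = 1086.51428
g1 = m₃ / m₂^(3/2) = 807.46875 / 1086.51428 ≈ 0.7432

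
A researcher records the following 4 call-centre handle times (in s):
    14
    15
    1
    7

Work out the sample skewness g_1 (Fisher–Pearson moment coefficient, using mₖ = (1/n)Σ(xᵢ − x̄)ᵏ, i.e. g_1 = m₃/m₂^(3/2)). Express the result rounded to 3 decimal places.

x̄ = (14 + 15 + 1 + 7) / 4 = 9.2500
deviations (xᵢ − x̄): 4.7500, 5.7500, -8.2500, -2.2500
Σ(xᵢ − x̄)² = 128.7500 ⇒ m₂ = 128.7500/4 = 32.18750
Σ(xᵢ − x̄)³ = -275.6250 ⇒ m₃ = -275.6250/4 = -68.90625
m₂^(3/2) = 32.18750^(1.5) = 182.61265
g_1 = m₃ / m₂^(3/2) = -68.90625 / 182.61265 ≈ -0.377

-0.377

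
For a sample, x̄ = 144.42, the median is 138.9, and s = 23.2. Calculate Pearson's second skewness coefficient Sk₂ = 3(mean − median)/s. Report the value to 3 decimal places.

Sk₂ = 3(144.42 − 138.9) / 23.2 = 3 × 5.5200 / 23.2
    = 16.5600 / 23.2 ≈ 0.714

0.714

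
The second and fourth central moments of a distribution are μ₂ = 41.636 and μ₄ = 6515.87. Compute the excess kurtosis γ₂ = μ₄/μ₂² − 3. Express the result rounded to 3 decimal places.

0.759

μ₂² = 41.636² = 1733.55650
μ₄/μ₂² = 6515.87 / 1733.55650 = 3.75867
γ₂ = 3.75867 − 3 ≈ 0.759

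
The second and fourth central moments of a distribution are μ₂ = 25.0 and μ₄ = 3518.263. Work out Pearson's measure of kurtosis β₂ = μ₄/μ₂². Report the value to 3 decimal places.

5.629

μ₂² = 25.0² = 625.00000
μ₄/μ₂² = 3518.263 / 625.00000 = 5.62922
β₂ ≈ 5.629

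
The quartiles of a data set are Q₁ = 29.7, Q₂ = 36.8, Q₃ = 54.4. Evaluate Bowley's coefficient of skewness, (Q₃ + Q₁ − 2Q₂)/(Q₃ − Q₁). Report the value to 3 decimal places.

0.425

numerator: Q₃ + Q₁ − 2Q₂ = 54.4 + 29.7 − 2×36.8 = 10.5000
denominator: Q₃ − Q₁ = 54.4 − 29.7 = 24.7000
Bowley skewness = 10.5000 / 24.7000 ≈ 0.425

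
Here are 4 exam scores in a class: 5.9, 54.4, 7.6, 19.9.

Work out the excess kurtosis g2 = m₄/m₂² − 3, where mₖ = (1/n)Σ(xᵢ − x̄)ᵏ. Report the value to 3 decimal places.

-0.894

x̄ = 21.9500
Σ(xᵢ − x̄)² = 1520.7300 ⇒ m₂ = 380.18250
Σ(xᵢ − x̄)⁴ = 1217595.0500 ⇒ m₄ = 304398.76251
m₂² = 144538.73331
g2 = m₄/m₂² − 3 = 2.10600 − 3 ≈ -0.894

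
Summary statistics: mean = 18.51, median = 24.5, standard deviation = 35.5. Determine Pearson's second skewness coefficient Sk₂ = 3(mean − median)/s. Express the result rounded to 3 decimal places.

Sk₂ = 3(18.51 − 24.5) / 35.5 = 3 × -5.9900 / 35.5
    = -17.9700 / 35.5 ≈ -0.506

-0.506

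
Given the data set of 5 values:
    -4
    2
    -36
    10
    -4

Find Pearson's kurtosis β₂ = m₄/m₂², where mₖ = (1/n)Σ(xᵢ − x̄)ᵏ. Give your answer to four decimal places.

x̄ = -6.4000
Σ(xᵢ − x̄)² = 1227.2000 ⇒ m₂ = 245.44000
Σ(xᵢ − x̄)⁴ = 845040.8960 ⇒ m₄ = 169008.17920
m₂² = 60240.79360
β₂ = m₄/m₂² = 169008.17920 / 60240.79360 ≈ 2.8055

2.8055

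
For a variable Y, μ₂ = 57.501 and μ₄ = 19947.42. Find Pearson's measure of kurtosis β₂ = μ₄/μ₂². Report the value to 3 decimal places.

6.033

μ₂² = 57.501² = 3306.36500
μ₄/μ₂² = 19947.42 / 3306.36500 = 6.03304
β₂ ≈ 6.033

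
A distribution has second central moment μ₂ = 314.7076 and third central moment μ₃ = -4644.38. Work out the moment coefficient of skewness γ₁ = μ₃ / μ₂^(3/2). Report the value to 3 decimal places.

σ = √μ₂ = √314.7076 = 17.74000
σ³ = μ₂^(3/2) = 5582.91282
γ₁ = μ₃/σ³ = -4644.38 / 5582.91282 ≈ -0.832

-0.832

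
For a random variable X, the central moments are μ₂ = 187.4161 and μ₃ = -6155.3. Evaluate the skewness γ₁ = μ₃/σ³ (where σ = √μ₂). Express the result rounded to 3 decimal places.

-2.399

σ = √μ₂ = √187.4161 = 13.69000
σ³ = μ₂^(3/2) = 2565.72641
γ₁ = μ₃/σ³ = -6155.3 / 2565.72641 ≈ -2.399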